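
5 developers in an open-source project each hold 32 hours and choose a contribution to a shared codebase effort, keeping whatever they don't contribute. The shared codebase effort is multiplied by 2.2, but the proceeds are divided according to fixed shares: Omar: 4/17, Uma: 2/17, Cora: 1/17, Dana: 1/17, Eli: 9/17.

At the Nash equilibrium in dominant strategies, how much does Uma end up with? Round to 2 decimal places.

Each unit j contributes comes back to j as 2.2 × (j's share), so j prefers to contribute only if that share exceeds 1/2.2 = 0.4545; otherwise keeping the unit dominates.
Eli alone (share 9/17) is above the threshold, contributing 32; the remaining 4 contribute 0. Total contributed: 32.
Uma keeps 32 and receives 2.2 × 32 × 2/17 = 8.28 from the shared codebase effort, for a payoff of 40.28.

40.28 hours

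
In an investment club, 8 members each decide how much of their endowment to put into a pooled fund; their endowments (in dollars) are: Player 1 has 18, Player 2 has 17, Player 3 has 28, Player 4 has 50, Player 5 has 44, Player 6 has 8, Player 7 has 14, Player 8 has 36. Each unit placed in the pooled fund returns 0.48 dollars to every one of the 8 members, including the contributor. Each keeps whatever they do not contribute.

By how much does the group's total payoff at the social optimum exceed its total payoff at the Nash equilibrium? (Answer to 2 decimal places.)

The private return per contributed unit is 0.48 < 1 for everyone, so the Nash equilibrium is zero contribution and the group total is Σ E_j = 18 + 17 + 28 + 50 + 44 + 8 + 14 + 36 = 215.
Each contributed unit returns 3.840 to the group, so the social optimum is full contribution by everyone: group total = 3.840 × 215 = 825.60.
Efficiency loss = (3.840 − 1) × 215 = 610.60.

610.60 dollars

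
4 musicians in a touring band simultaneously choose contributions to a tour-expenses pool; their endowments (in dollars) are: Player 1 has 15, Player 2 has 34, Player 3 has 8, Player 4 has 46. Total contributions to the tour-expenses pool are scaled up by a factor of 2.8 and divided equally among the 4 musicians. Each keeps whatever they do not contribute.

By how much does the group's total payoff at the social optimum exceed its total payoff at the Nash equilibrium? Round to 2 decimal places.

The private return per contributed unit is 2.8/4 = 0.7000 < 1 for every player regardless of endowment, so the Nash equilibrium is zero contribution and the group total is Σ E_j = 15 + 34 + 8 + 46 = 103.
Each contributed unit returns 2.800 to the group, so the social optimum is full contribution by everyone: group total = 2.800 × 103 = 288.40.
Efficiency loss = (2.800 − 1) × 103 = 185.40.

185.40 dollars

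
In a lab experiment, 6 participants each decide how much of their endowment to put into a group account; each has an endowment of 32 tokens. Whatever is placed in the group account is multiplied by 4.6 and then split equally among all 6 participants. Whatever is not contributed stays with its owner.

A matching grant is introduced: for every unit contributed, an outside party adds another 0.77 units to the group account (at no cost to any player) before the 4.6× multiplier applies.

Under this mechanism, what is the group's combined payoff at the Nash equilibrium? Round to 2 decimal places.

1563.26 tokens

The effective private return per unit is now 4.6 × 1.77 / 6 = 1.3570 > 1, so every player's dominant strategy flips to full contribution.
So the Nash equilibrium is full contribution by all 6; the group earns 4.6 × 1.77 × 192 = 1563.26.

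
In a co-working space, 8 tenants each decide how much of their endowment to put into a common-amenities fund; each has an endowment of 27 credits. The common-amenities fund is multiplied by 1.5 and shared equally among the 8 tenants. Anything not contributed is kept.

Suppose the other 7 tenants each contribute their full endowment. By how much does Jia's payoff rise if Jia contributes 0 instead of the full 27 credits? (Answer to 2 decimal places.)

21.94 credits

Switching from a contribution of 27 to 0 lets Jia keep an extra 27 credits, but lowers the common-amenities fund by 27, which costs Jia their own share of that drop: 1.5/8 × 27 = 5.06.
Net gain = 27 − 5.06 = 21.94. The private return per contributed unit (0.1875) is below 1, so free-riding is indeed the best response regardless of what the others do.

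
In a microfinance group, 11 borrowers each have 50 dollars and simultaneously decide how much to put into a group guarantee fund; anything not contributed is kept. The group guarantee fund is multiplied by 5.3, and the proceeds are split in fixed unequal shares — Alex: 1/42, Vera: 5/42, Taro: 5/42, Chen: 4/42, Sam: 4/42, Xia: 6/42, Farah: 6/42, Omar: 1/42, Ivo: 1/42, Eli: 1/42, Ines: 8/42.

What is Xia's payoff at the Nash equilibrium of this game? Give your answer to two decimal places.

87.86 dollars

Each unit j contributes comes back to j as 5.3 × (j's share), so j prefers to contribute only if that share exceeds 1/5.3 = 0.1887; otherwise keeping the unit dominates.
Ines alone (share 8/42) is above the threshold, contributing 50; the remaining 10 contribute 0. Total contributed: 50.
Xia keeps 50 and receives 5.3 × 50 × 6/42 = 37.86 from the group guarantee fund, for a payoff of 87.86.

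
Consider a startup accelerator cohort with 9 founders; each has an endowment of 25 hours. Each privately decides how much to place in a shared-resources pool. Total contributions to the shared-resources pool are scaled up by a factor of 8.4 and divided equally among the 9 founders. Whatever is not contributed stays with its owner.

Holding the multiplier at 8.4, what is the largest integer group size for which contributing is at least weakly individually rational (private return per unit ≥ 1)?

8

Private return per unit is 8.4/(group size), which is ≥ 1 whenever the group size is ≤ 8.4.
The largest such integer is 8.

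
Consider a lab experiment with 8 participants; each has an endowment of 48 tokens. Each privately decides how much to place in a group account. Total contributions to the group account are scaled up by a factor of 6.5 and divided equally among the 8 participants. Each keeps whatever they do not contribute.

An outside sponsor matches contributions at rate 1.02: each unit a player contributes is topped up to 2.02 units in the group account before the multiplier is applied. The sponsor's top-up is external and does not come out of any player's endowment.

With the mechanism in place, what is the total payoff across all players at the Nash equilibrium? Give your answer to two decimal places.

5041.92 tokens

Under the mechanism each unit contributed yields 6.5 × 2.02 / 8 = 1.6413 back to its contributor per unit of net cost, which exceeds 1, making full contribution the dominant choice for everyone.
At the Nash equilibrium everyone contributes 48. Group total payoff = 6.5 × 2.02 × 384 = 5041.92.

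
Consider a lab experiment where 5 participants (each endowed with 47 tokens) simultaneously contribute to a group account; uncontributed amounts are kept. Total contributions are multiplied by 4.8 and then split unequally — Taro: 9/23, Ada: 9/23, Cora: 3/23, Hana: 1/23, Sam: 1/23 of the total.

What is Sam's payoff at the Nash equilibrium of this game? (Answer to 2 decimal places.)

66.62 tokens

Player j's private return per contributed unit is 4.8 × (j's share). Contributing is weakly dominant for j when that share is at least 1/4.8 = 0.2083, and contributing 0 is dominant otherwise.
Taro and Ada are above the threshold, contributing 47 each; the remaining 3 contribute 0. Total contributed: 94.
Sam keeps 47 and receives 4.8 × 94 × 1/23 = 19.62 from the group account, for a payoff of 66.62.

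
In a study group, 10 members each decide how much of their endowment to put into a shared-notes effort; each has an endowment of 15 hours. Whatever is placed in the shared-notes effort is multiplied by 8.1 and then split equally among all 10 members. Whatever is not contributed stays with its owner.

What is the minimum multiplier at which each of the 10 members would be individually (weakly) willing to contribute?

A contributed unit returns (multiplier)/10 to its contributor.
This reaches 1 exactly when the multiplier is 10.

10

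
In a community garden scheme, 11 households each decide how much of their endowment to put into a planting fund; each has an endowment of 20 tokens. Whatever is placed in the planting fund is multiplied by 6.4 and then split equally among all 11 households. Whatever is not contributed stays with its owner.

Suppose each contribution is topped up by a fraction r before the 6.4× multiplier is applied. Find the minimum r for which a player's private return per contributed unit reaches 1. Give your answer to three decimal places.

With matching at rate r, one contributed unit becomes (1 + r) in the planting fund and returns 6.4 × (1 + r) / 11 to the contributor.
Setting this equal to 1: 1 + r = 11/6.4 = 1.7188.
So the minimum matching rate is r = 1.7188 − 1 = 0.719.

0.719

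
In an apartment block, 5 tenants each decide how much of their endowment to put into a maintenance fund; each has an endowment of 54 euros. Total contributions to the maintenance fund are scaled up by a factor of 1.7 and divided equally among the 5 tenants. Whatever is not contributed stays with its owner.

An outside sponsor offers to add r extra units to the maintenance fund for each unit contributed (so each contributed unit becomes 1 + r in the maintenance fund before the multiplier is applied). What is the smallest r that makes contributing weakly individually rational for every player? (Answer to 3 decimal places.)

With matching at rate r, one contributed unit becomes (1 + r) in the maintenance fund and returns 1.7 × (1 + r) / 5 to the contributor.
Setting this equal to 1: 1 + r = 5/1.7 = 2.9412.
So the minimum matching rate is r = 2.9412 − 1 = 1.941.

1.941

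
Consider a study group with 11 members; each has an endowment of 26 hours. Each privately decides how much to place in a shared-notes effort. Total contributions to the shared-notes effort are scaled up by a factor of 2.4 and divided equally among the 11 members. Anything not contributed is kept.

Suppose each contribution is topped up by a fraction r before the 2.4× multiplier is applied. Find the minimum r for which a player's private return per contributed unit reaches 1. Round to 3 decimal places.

With matching at rate r, one contributed unit becomes (1 + r) in the shared-notes effort and returns 2.4 × (1 + r) / 11 to the contributor.
Setting this equal to 1: 1 + r = 11/2.4 = 4.5833.
So the minimum matching rate is r = 4.5833 − 1 = 3.583.

3.583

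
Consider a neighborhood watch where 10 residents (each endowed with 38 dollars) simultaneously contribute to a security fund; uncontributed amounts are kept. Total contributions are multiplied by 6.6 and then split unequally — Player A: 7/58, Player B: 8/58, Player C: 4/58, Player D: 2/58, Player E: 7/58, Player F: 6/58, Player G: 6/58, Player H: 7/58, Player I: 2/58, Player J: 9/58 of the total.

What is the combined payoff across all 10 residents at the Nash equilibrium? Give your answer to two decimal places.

Each unit j contributes comes back to j as 6.6 × (j's share), so j prefers to contribute only if that share exceeds 1/6.6 = 0.1515; otherwise keeping the unit dominates.
The only share above 0.1515 is Player J's 9/58, contributing 38; the remaining 9 contribute 0. Total contributed: 38.
The security fund pays out 6.6 × 38 = 250.80 in total (split across the unequal shares, but the aggregate is all that matters for the group sum).
The 9 free-riders keep 38 each, adding 342. Group total = 342 + 250.80 = 592.80.

592.80 dollars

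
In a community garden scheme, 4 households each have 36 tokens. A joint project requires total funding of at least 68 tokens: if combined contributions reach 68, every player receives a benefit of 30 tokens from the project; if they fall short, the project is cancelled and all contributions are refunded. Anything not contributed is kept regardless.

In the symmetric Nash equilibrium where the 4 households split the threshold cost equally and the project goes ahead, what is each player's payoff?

49 tokens

Equal share of the threshold: 68/4 = 17.
At this profile no one gains by cutting their contribution: any cut drops the total below 68, the project is cancelled, contributions are refunded, and the deviator ends with 36, which is less than 36 − 17 + 30 = 49. Contributing more than 17 just wastes the excess. So contributing exactly 17 is a best response.
Each player's payoff: 36 − 17 + 30 = 49.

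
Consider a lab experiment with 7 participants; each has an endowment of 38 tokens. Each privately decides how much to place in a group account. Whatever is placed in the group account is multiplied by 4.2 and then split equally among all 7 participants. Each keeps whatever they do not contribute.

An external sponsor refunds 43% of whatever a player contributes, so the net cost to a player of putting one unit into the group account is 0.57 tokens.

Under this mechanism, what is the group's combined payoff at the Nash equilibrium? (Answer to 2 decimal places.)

1231.58 tokens

The effective private return per unit is now (4.2/7) / 0.57 = 1.0526 > 1, so every player's dominant strategy flips to full contribution.
So the Nash equilibrium is full contribution by all 7; the group earns 7 × (38 × 0.43 + 4.2 × 38) = 1231.58.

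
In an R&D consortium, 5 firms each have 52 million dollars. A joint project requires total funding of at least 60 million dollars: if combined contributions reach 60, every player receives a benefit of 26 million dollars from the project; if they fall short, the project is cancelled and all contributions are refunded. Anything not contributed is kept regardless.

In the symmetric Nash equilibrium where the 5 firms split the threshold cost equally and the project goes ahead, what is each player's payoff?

Equal share of the threshold: 60/5 = 12.
At this profile no one gains by cutting their contribution: any cut drops the total below 60, the project is cancelled, contributions are refunded, and the deviator ends with 52, which is less than 52 − 12 + 26 = 66. Contributing more than 12 just wastes the excess. So contributing exactly 12 is a best response.
Each player's payoff: 52 − 12 + 26 = 66.

66 million dollars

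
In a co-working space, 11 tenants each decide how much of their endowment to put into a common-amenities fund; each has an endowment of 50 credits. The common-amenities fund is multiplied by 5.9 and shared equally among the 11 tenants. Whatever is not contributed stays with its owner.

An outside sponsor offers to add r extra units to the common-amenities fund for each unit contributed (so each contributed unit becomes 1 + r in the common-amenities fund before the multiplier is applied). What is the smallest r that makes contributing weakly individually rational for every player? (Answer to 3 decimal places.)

0.864

With matching at rate r, one contributed unit becomes (1 + r) in the common-amenities fund and returns 5.9 × (1 + r) / 11 to the contributor.
Setting this equal to 1: 1 + r = 11/5.9 = 1.8644.
So the minimum matching rate is r = 1.8644 − 1 = 0.864.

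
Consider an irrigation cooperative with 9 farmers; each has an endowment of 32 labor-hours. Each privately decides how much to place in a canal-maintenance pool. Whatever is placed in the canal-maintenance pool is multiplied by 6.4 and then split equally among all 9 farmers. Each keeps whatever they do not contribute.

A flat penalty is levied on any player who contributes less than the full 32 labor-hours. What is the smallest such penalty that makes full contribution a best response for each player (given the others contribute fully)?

9.24 labor-hours

Given the others contribute fully, the best deviation is to contribute 0 (any partial contribution still incurs the fine and gives up units whose private return 0.7111 is below 1).
Deviating from 32 to 0 saves 32 labor-hours but forfeits the deviator's share of the drop in the canal-maintenance pool: 6.4/9 × 32 = 22.76.
So the deviation gain is 32 − 22.76 = 9.24, and the fine must be at least 9.24 labor-hours to wipe it out.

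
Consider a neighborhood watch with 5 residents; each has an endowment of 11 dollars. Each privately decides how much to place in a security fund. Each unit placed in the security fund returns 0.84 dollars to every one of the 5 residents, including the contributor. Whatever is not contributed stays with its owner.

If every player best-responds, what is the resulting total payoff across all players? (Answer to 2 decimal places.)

The private return per contributed unit is 0.84 < 1, so contributing 0 is dominant for every player. At the Nash equilibrium everyone keeps their 11, and the group total is 5 × 11 = 55.

55.00 dollars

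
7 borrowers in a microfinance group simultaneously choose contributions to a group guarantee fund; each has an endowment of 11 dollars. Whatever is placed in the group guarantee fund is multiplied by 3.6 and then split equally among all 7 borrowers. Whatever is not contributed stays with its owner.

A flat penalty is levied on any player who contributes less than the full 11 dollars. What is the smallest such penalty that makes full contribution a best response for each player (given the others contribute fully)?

Given the others contribute fully, the best deviation is to contribute 0 (any partial contribution still incurs the fine and gives up units whose private return 0.5143 is below 1).
Deviating from 11 to 0 saves 11 dollars but forfeits the deviator's share of the drop in the group guarantee fund: 3.6/7 × 11 = 5.66.
So the deviation gain is 11 − 5.66 = 5.34, and the fine must be at least 5.34 dollars to wipe it out.

5.34 dollars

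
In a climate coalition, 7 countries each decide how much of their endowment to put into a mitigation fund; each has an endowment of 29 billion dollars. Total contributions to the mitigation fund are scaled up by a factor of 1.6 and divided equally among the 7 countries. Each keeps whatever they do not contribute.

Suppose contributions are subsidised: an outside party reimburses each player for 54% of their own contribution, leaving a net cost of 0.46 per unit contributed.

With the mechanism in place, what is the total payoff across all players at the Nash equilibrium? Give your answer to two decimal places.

203.00 billion dollars

The effective private return is (1.6/7) / 0.46 = 0.4969, which is still under 1, so the mechanism doesn't change anyone's dominant strategy: zero contribution.
At the Nash equilibrium no one contributes; group total payoff = 7 × 29 = 203.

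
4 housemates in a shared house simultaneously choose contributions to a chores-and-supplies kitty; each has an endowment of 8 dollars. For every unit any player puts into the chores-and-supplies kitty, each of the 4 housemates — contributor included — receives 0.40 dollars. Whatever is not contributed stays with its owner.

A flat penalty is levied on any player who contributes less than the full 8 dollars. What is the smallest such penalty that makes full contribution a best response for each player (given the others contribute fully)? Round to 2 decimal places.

4.80 dollars

Given the others contribute fully, the best deviation is to contribute 0 (any partial contribution still incurs the fine and gives up units whose private return 0.40 is below 1).
Deviating from 8 to 0 saves 8 dollars but forfeits the deviator's share of the drop in the chores-and-supplies kitty: 0.40 × 8 = 3.20.
So the deviation gain is 8 − 3.20 = 4.80, and the fine must be at least 4.80 dollars to wipe it out.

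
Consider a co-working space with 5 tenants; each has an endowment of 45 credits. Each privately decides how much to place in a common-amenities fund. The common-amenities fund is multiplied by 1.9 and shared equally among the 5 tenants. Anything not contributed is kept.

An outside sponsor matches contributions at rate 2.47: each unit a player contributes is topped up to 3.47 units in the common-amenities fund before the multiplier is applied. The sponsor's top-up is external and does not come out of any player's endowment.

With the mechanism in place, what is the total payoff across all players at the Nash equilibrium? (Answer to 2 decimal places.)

1483.43 credits

With the mechanism, a contributed unit returns 1.9 × 3.47 / 5 = 1.3186 per unit of net cost to the contributor — now above 1 — so contributing fully is weakly dominant for every player.
At the Nash equilibrium everyone contributes 45. Group total payoff = 1.9 × 3.47 × 225 = 1483.43.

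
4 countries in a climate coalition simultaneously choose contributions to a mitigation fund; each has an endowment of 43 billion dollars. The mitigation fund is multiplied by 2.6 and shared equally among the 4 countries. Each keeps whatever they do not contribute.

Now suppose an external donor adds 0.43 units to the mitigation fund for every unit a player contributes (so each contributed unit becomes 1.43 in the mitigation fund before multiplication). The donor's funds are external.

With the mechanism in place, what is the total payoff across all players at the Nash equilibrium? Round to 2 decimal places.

With the mechanism, a contributed unit returns 2.6 × 1.43 / 4 = 0.9295 per unit of net cost — still below 1 — so contributing 0 remains dominant for every player.
Everyone keeps their endowment and the group total is 4 × 43 = 172.

172.00 billion dollars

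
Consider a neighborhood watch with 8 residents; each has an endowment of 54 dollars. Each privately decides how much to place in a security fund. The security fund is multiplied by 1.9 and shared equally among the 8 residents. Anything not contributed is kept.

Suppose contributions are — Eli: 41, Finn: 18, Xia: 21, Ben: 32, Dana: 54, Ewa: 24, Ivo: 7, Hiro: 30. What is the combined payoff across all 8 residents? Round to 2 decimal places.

636.30 dollars

Total contributed: 41 + 18 + 21 + 32 + 54 + 24 + 7 + 30 = 227; total kept: 8 × 54 − 227 = 205.
The security fund pays out 1.9 × 227 = 431.30 in aggregate.
Group total = 205 + 431.30 = 636.30.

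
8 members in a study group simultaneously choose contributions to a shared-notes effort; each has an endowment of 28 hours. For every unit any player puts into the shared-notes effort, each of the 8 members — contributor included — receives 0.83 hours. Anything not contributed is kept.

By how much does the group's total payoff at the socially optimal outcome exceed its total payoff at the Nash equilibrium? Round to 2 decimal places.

1263.36 hours

The private return per contributed unit is 0.83 < 1, so contributing 0 is dominant for every player. At the Nash equilibrium everyone keeps their 28, and the group total is 8 × 28 = 224.
Each contributed unit returns 6.640 to the group as a whole (0.83 to each of 8 players), which exceeds 1, so the social optimum is full contribution: group total = 6.640 × 224 = 1487.36.
Efficiency loss = 1487.36 − 224 = 1263.36.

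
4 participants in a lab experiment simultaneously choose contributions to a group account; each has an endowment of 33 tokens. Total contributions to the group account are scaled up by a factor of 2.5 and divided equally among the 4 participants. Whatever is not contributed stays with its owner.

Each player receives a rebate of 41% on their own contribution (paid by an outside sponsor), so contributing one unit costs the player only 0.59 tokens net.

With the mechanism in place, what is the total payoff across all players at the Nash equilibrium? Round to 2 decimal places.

384.12 tokens

With the mechanism, a contributed unit returns (2.5/4) / 0.59 = 1.0593 per unit of net cost to the contributor — now above 1 — so contributing fully is weakly dominant for every player.
At the Nash equilibrium everyone contributes 33. Group total payoff = 4 × (33 × 0.41 + 2.5 × 33) = 384.12.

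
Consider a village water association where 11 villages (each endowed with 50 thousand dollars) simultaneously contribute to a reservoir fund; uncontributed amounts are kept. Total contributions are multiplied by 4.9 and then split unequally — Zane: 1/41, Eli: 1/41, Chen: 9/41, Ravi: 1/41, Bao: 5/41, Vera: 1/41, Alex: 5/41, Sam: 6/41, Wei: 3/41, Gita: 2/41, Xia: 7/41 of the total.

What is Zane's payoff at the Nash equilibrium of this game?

55.98 thousand dollars

A player with share s gets back 4.9·s per unit contributed, so full contribution is dominant for anyone with s > 1/4.9 = 0.2041 and zero contribution is dominant for anyone below.
The only share above 0.2041 is Chen's 9/41, contributing 50; the remaining 10 contribute 0. Total contributed: 50.
Zane keeps 50 and receives 4.9 × 50 × 1/41 = 5.98 from the reservoir fund, for a payoff of 55.98.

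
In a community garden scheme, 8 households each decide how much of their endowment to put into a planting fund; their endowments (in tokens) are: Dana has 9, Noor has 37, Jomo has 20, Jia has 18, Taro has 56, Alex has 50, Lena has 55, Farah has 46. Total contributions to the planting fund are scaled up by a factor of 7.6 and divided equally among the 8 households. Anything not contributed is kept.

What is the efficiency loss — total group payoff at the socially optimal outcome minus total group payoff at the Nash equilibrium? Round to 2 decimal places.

1920.60 tokens

The private return per contributed unit is 7.6/8 = 0.9500 < 1 for every player regardless of endowment, so the Nash equilibrium is zero contribution and the group total is Σ E_j = 9 + 37 + 20 + 18 + 56 + 50 + 55 + 46 = 291.
Each contributed unit returns 7.600 to the group, so the social optimum is full contribution by everyone: group total = 7.600 × 291 = 2211.60.
Efficiency loss = (7.600 − 1) × 291 = 1920.60.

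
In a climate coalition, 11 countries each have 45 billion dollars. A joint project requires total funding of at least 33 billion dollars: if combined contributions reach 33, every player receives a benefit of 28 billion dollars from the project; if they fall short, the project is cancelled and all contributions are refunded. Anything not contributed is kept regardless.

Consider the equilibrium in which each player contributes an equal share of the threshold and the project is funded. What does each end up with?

70 billion dollars

Equal share of the threshold: 33/11 = 3.
At this profile no one gains by cutting their contribution: any cut drops the total below 33, the project is cancelled, contributions are refunded, and the deviator ends with 45, which is less than 45 − 3 + 28 = 70. Contributing more than 3 just wastes the excess. So contributing exactly 3 is a best response.
Each player's payoff: 45 − 3 + 28 = 70.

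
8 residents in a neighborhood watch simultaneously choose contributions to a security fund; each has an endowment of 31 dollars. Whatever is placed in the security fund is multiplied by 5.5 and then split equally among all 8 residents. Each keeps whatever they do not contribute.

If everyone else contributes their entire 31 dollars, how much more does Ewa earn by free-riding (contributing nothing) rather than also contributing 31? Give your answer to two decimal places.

9.69 dollars

Switching from a contribution of 31 to 0 lets Ewa keep an extra 31 dollars, but lowers the security fund by 31, which costs Ewa their own share of that drop: 5.5/8 × 31 = 21.31.
Net gain = 31 − 21.31 = 9.69. The private return per contributed unit (0.6875) is below 1, so free-riding is indeed the best response regardless of what the others do.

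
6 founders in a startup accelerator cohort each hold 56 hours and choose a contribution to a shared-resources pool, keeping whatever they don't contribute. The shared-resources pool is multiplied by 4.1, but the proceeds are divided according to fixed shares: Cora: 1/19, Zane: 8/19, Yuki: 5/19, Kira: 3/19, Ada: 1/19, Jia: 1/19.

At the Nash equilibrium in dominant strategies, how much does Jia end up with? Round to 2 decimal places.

80.17 hours

Each unit j contributes comes back to j as 4.1 × (j's share), so j prefers to contribute only if that share exceeds 1/4.1 = 0.2439; otherwise keeping the unit dominates.
Zane and Yuki clear that bar, contributing 56 each; the remaining 4 contribute 0. Total contributed: 112.
Jia keeps 56 and receives 4.1 × 112 × 1/19 = 24.17 from the shared-resources pool, for a payoff of 80.17.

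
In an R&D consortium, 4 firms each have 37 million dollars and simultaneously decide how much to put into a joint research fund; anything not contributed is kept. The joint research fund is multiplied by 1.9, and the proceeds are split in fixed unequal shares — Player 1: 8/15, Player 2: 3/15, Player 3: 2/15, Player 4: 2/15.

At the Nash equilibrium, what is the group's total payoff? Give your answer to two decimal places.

A player with share s gets back 1.9·s per unit contributed, so full contribution is dominant for anyone with s > 1/1.9 = 0.5263 and zero contribution is dominant for anyone below.
The only share above 0.5263 is Player 1's 8/15, contributing 37; the remaining 3 contribute 0. Total contributed: 37.
The joint research fund pays out 1.9 × 37 = 70.30 in total (split across the unequal shares, but the aggregate is all that matters for the group sum).
The 3 free-riders keep 37 each, adding 111. Group total = 111 + 70.30 = 181.30.

181.30 million dollars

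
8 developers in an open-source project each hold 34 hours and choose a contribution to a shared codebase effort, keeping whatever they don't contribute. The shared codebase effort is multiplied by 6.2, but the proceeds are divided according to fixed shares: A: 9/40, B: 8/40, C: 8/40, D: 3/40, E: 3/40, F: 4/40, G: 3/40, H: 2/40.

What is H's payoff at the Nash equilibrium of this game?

65.62 hours

A player with share s gets back 6.2·s per unit contributed, so full contribution is dominant for anyone with s > 1/6.2 = 0.1613 and zero contribution is dominant for anyone below.
A, B and C are above the threshold, contributing 34 each; the remaining 5 contribute 0. Total contributed: 102.
H keeps 34 and receives 6.2 × 102 × 2/40 = 31.62 from the shared codebase effort, for a payoff of 65.62.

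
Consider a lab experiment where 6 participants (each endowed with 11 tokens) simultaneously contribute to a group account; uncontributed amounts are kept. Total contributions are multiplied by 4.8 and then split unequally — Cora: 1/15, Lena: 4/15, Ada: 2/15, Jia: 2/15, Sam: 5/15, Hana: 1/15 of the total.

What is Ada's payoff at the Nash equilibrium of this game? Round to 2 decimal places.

25.08 tokens

A player with share s gets back 4.8·s per unit contributed, so full contribution is dominant for anyone with s > 1/4.8 = 0.2083 and zero contribution is dominant for anyone below.
Lena and Sam clear that bar, contributing 11 each; the remaining 4 contribute 0. Total contributed: 22.
Ada keeps 11 and receives 4.8 × 22 × 2/15 = 14.08 from the group account, for a payoff of 25.08.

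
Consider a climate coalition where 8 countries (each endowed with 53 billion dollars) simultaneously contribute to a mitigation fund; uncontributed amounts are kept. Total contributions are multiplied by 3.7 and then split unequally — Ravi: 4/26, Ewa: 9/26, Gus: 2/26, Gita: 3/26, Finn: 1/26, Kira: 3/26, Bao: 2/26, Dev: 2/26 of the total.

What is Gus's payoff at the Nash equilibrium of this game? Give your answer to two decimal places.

68.08 billion dollars

For player j, contributing a unit is worthwhile iff 3.7 × (j's share) ≥ 1, i.e. iff j's share is at least 0.2703.
Only Ewa (9/26) clears that bar, contributing 53; the remaining 7 contribute 0. Total contributed: 53.
Gus keeps 53 and receives 3.7 × 53 × 2/26 = 15.08 from the mitigation fund, for a payoff of 68.08.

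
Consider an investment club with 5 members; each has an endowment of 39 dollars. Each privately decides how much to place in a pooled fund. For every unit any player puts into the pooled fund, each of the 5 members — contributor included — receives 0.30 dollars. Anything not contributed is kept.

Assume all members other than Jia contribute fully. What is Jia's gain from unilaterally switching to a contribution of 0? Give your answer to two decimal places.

27.30 dollars

Switching from a contribution of 39 to 0 lets Jia keep an extra 39 dollars, but lowers the pooled fund by 39, which costs Jia their own share of that drop: 0.30 × 39 = 11.70.
Net gain = 39 − 11.70 = 27.30. The private return per contributed unit (0.30) is below 1, so free-riding is indeed the best response regardless of what the others do.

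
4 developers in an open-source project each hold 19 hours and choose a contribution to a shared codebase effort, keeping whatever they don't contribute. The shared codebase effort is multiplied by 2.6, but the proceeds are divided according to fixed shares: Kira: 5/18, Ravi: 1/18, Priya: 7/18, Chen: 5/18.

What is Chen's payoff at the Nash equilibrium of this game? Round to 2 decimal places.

Each unit j contributes comes back to j as 2.6 × (j's share), so j prefers to contribute only if that share exceeds 1/2.6 = 0.3846; otherwise keeping the unit dominates.
Priya alone (share 7/18) is above the threshold, contributing 19; the remaining 3 contribute 0. Total contributed: 19.
Chen keeps 19 and receives 2.6 × 19 × 5/18 = 13.72 from the shared codebase effort, for a payoff of 32.72.

32.72 hours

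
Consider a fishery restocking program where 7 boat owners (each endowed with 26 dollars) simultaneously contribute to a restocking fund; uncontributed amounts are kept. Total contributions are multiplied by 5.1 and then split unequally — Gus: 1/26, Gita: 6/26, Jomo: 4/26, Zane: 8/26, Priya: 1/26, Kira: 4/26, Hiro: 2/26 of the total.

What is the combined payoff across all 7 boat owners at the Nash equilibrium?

395.20 dollars

Each unit j contributes comes back to j as 5.1 × (j's share), so j prefers to contribute only if that share exceeds 1/5.1 = 0.1961; otherwise keeping the unit dominates.
The shares above 0.1961 belong to Gita and Zane, contributing 26 each; the remaining 5 contribute 0. Total contributed: 52.
The restocking fund pays out 5.1 × 52 = 265.20 in total (split across the unequal shares, but the aggregate is all that matters for the group sum).
The 5 free-riders keep 26 each, adding 130. Group total = 130 + 265.20 = 395.20.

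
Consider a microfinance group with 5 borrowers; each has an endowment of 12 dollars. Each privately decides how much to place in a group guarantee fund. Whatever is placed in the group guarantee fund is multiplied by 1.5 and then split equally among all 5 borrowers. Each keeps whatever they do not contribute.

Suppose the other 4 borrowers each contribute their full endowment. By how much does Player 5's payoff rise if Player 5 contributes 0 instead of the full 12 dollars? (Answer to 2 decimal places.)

Switching from a contribution of 12 to 0 lets Player 5 keep an extra 12 dollars, but lowers the group guarantee fund by 12, which costs Player 5 their own share of that drop: 1.5/5 × 12 = 3.60.
Net gain = 12 − 3.60 = 8.40. The private return per contributed unit (0.3000) is below 1, so free-riding is indeed the best response regardless of what the others do.

8.40 dollars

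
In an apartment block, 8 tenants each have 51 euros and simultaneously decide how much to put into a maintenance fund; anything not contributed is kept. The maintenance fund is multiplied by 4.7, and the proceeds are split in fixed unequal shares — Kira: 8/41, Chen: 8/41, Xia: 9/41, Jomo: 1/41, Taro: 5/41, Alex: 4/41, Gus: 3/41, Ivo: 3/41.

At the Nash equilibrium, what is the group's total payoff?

596.70 euros

Each unit j contributes comes back to j as 4.7 × (j's share), so j prefers to contribute only if that share exceeds 1/4.7 = 0.2128; otherwise keeping the unit dominates.
Only Xia (9/41) clears that bar, contributing 51; the remaining 7 contribute 0. Total contributed: 51.
The maintenance fund pays out 4.7 × 51 = 239.70 in total (split across the unequal shares, but the aggregate is all that matters for the group sum).
The 7 free-riders keep 51 each, adding 357. Group total = 357 + 239.70 = 596.70.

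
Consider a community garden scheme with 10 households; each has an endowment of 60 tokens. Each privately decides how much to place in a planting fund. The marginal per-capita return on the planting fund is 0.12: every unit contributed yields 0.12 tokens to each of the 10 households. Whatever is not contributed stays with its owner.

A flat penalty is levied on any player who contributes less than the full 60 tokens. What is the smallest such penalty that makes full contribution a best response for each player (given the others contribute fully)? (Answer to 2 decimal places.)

Given the others contribute fully, the best deviation is to contribute 0 (any partial contribution still incurs the fine and gives up units whose private return 0.12 is below 1).
Deviating from 60 to 0 saves 60 tokens but forfeits the deviator's share of the drop in the planting fund: 0.12 × 60 = 7.20.
So the deviation gain is 60 − 7.20 = 52.80, and the fine must be at least 52.80 tokens to wipe it out.

52.80 tokens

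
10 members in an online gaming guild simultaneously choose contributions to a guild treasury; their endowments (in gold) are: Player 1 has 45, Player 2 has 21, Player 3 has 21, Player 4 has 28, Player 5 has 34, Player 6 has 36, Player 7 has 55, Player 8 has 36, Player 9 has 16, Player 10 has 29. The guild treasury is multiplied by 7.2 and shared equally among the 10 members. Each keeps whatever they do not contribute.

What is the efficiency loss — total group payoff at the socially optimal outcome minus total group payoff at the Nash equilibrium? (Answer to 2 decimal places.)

1990.20 gold

The private return per contributed unit is 7.2/10 = 0.7200 < 1 for every player regardless of endowment, so the Nash equilibrium is zero contribution and the group total is Σ E_j = 45 + 21 + 21 + 28 + 34 + 36 + 55 + 36 + 16 + 29 = 321.
Each contributed unit returns 7.200 to the group, so the social optimum is full contribution by everyone: group total = 7.200 × 321 = 2311.20.
Efficiency loss = (7.200 − 1) × 321 = 1990.20.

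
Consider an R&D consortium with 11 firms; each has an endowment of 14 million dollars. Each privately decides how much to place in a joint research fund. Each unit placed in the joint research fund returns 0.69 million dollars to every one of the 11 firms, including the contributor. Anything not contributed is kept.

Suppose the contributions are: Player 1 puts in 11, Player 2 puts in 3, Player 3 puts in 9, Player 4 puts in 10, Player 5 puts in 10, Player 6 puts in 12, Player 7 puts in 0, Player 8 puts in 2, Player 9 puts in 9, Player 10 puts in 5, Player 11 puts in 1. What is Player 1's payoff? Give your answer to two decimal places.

Total contributed: 11 + 3 + 9 + 10 + 10 + 12 + 0 + 2 + 9 + 5 + 1 = 72.
Each receives 0.69 × 72 = 49.68 from the joint research fund.
Player 1 keeps 14 − 11 = 3, so Player 1's payoff is 3 + 49.68 = 52.68.

52.68 million dollars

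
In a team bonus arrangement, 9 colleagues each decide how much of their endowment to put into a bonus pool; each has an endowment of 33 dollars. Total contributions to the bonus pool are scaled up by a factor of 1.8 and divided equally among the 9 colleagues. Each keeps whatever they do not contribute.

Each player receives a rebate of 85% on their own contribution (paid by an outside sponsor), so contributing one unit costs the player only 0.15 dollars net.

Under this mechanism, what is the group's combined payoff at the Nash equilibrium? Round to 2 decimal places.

787.05 dollars

The effective private return per unit is now (1.8/9) / 0.15 = 1.3333 > 1, so every player's dominant strategy flips to full contribution.
At the Nash equilibrium everyone contributes 33. Group total payoff = 9 × (33 × 0.85 + 1.8 × 33) = 787.05.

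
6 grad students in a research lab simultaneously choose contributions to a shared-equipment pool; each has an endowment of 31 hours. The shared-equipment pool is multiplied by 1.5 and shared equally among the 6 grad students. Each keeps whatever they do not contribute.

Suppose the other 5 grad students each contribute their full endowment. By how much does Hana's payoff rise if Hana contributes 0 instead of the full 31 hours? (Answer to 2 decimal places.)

23.25 hours

Switching from a contribution of 31 to 0 lets Hana keep an extra 31 hours, but lowers the shared-equipment pool by 31, which costs Hana their own share of that drop: 1.5/6 × 31 = 7.75.
Net gain = 31 − 7.75 = 23.25. The private return per contributed unit (0.2500) is below 1, so free-riding is indeed the best response regardless of what the others do.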